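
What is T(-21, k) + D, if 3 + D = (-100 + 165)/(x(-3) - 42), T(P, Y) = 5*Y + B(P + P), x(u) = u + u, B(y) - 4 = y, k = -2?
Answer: -2513/48 ≈ -52.354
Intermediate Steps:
B(y) = 4 + y
x(u) = 2*u
T(P, Y) = 4 + 2*P + 5*Y (T(P, Y) = 5*Y + (4 + (P + P)) = 5*Y + (4 + 2*P) = 4 + 2*P + 5*Y)
D = -209/48 (D = -3 + (-100 + 165)/(2*(-3) - 42) = -3 + 65/(-6 - 42) = -3 + 65/(-48) = -3 + 65*(-1/48) = -3 - 65/48 = -209/48 ≈ -4.3542)
T(-21, k) + D = (4 + 2*(-21) + 5*(-2)) - 209/48 = (4 - 42 - 10) - 209/48 = -48 - 209/48 = -2513/48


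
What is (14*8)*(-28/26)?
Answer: -1568/13 ≈ -120.62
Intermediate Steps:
(14*8)*(-28/26) = 112*(-28*1/26) = 112*(-14/13) = -1568/13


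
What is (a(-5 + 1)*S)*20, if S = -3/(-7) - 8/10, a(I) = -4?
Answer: 208/7 ≈ 29.714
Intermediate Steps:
S = -13/35 (S = -3*(-1/7) - 8*1/10 = 3/7 - 4/5 = -13/35 ≈ -0.37143)
(a(-5 + 1)*S)*20 = -4*(-13/35)*20 = (52/35)*20 = 208/7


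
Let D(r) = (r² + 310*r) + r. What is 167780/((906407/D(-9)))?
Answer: -456026040/906407 ≈ -503.11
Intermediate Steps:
D(r) = r² + 311*r
167780/((906407/D(-9))) = 167780/((906407/((-9*(311 - 9))))) = 167780/((906407/((-9*302)))) = 167780/((906407/(-2718))) = 167780/((906407*(-1/2718))) = 167780/(-906407/2718) = 167780*(-2718/906407) = -456026040/906407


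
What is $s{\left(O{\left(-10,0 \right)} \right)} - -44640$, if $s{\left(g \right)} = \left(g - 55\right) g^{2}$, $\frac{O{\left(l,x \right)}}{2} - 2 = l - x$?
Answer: $26464$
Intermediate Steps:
$O{\left(l,x \right)} = 4 - 2 x + 2 l$ ($O{\left(l,x \right)} = 4 + 2 \left(l - x\right) = 4 + \left(- 2 x + 2 l\right) = 4 - 2 x + 2 l$)
$s{\left(g \right)} = g^{2} \left(-55 + g\right)$ ($s{\left(g \right)} = \left(g - 55\right) g^{2} = \left(-55 + g\right) g^{2} = g^{2} \left(-55 + g\right)$)
$s{\left(O{\left(-10,0 \right)} \right)} - -44640 = \left(4 - 0 + 2 \left(-10\right)\right)^{2} \left(-55 + \left(4 - 0 + 2 \left(-10\right)\right)\right) - -44640 = \left(4 + 0 - 20\right)^{2} \left(-55 + \left(4 + 0 - 20\right)\right) + 44640 = \left(-16\right)^{2} \left(-55 - 16\right) + 44640 = 256 \left(-71\right) + 44640 = -18176 + 44640 = 26464$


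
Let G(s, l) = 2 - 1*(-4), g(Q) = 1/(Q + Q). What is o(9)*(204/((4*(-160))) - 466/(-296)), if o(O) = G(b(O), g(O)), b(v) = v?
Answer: 22299/2960 ≈ 7.5334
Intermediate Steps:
g(Q) = 1/(2*Q)
G(s, l) = 6 (G(s, l) = 2 + 4 = 6)
o(O) = 6
o(9)*(204/((4*(-160))) - 466/(-296)) = 6*(204/((4*(-160))) - 466/(-296)) = 6*(204/(-640) - 466*(-1/296)) = 6*(204*(-1/640) + 233/148) = 6*(-51/160 + 233/148) = 6*(7433/5920) = 22299/2960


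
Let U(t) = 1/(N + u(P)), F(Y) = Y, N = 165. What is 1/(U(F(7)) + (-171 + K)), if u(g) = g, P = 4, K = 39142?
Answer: 169/6586100 ≈ 2.5660e-5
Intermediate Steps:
U(t) = 1/169 (U(t) = 1/(165 + 4) = 1/169)
1/(U(F(7)) + (-171 + K)) = 1/(1/169 + (-171 + 39142)) = 1/(1/169 + 38971) = 1/(6586100/169) = 169/6586100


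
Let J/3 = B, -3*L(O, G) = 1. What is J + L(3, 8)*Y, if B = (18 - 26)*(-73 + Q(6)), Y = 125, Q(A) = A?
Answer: 4699/3 ≈ 1566.3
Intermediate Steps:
L(O, G) = -⅓ (L(O, G) = -⅓*1 = -⅓)
B = 536 (B = (18 - 26)*(-73 + 6) = -8*(-67) = 536)
J = 1608 (J = 3*536 = 1608)
J + L(3, 8)*Y = 1608 - ⅓*125 = 1608 - 125/3 = 4699/3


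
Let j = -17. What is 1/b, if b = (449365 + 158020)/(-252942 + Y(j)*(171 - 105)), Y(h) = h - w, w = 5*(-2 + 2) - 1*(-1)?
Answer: -50826/121477 ≈ -0.41840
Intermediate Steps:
w = 1 (w = 5*0 + 1 = 0 + 1 = 1)
Y(h) = -1 + h (Y(h) = h - 1*1 = h - 1 = -1 + h)
b = -121477/50826 (b = (449365 + 158020)/(-252942 + (-1 - 17)*(171 - 105)) = 607385/(-252942 - 18*66) = 607385/(-252942 - 1188) = 607385/(-254130) = 607385*(-1/254130) = -121477/50826 ≈ -2.3901)
1/b = 1/(-121477/50826) = -50826/121477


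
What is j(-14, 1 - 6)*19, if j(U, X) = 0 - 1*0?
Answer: 0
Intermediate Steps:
j(U, X) = 0 (j(U, X) = 0 + 0 = 0)
j(-14, 1 - 6)*19 = 0*19 = 0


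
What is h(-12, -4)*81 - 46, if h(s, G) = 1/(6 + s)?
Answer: -119/2 ≈ -59.500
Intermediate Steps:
h(-12, -4)*81 - 46 = 81/(6 - 12) - 46 = 81/(-6) - 46 = -⅙*81 - 46 = -27/2 - 46 = -119/2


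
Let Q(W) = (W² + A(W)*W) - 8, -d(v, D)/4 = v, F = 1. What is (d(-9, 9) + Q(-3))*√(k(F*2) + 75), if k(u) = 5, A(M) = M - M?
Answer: 148*√5 ≈ 330.94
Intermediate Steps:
A(M) = 0
d(v, D) = -4*v
Q(W) = -8 + W² (Q(W) = (W² + 0*W) - 8 = (W² + 0) - 8 = W² - 8 = -8 + W²)
(d(-9, 9) + Q(-3))*√(k(F*2) + 75) = (-4*(-9) + (-8 + (-3)²))*√(5 + 75) = (36 + (-8 + 9))*√80 = (36 + 1)*(4*√5) = 37*(4*√5) = 148*√5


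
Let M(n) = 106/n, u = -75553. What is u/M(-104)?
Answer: 3928756/53 ≈ 74128.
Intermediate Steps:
u/M(-104) = -75553/(106/(-104)) = -75553/(106*(-1/104)) = -75553/(-53/52) = -75553*(-52/53) = 3928756/53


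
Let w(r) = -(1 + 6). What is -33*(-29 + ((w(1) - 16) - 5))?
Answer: 1881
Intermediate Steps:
w(r) = -7 (w(r) = -1*7 = -7)
-33*(-29 + ((w(1) - 16) - 5)) = -33*(-29 + ((-7 - 16) - 5)) = -33*(-29 + (-23 - 5)) = -33*(-29 - 28) = -33*(-57) = 1881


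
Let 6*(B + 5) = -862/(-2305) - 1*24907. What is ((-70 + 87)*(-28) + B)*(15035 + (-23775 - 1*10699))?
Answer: 415100425439/4610 ≈ 9.0044e+7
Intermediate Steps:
B = -19159641/4610 (B = -5 + (-862/(-2305) - 1*24907)/6 = -5 + (-862*(-1/2305) - 24907)/6 = -5 + (862/2305 - 24907)/6 = -5 + (1/6)*(-57409773/2305) = -5 - 19136591/4610 = -19159641/4610 ≈ -4156.1)
((-70 + 87)*(-28) + B)*(15035 + (-23775 - 1*10699)) = ((-70 + 87)*(-28) - 19159641/4610)*(15035 + (-23775 - 1*10699)) = (17*(-28) - 19159641/4610)*(15035 + (-23775 - 10699)) = (-476 - 19159641/4610)*(15035 - 34474) = -21354001/4610*(-19439) = 415100425439/4610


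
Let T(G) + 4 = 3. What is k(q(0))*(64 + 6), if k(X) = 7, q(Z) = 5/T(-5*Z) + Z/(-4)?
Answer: 490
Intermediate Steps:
T(G) = -1 (T(G) = -4 + 3 = -1)
q(Z) = -5 - Z/4 (q(Z) = 5/(-1) + Z/(-4) = 5*(-1) + Z*(-¼) = -5 - Z/4)
k(q(0))*(64 + 6) = 7*(64 + 6) = 7*70 = 490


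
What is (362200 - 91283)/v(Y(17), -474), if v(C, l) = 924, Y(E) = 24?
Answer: 270917/924 ≈ 293.20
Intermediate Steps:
(362200 - 91283)/v(Y(17), -474) = (362200 - 91283)/924 = 270917*(1/924) = 270917/924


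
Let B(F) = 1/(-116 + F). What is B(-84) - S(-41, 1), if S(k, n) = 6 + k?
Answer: 6999/200 ≈ 34.995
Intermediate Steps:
B(-84) - S(-41, 1) = 1/(-116 - 84) - (6 - 41) = 1/(-200) - 1*(-35) = -1/200 + 35 = 6999/200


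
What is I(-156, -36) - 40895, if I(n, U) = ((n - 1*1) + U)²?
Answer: -3646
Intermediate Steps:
I(n, U) = (-1 + U + n)² (I(n, U) = ((n - 1) + U)² = ((-1 + n) + U)² = (-1 + U + n)²)
I(-156, -36) - 40895 = (-1 - 36 - 156)² - 40895 = (-193)² - 40895 = 37249 - 40895 = -3646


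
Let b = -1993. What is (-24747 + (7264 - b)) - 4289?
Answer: -19779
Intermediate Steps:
(-24747 + (7264 - b)) - 4289 = (-24747 + (7264 - 1*(-1993))) - 4289 = (-24747 + (7264 + 1993)) - 4289 = (-24747 + 9257) - 4289 = -15490 - 4289 = -19779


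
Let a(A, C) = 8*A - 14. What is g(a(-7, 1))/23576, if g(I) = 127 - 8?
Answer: 17/3368 ≈ 0.0050475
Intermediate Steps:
a(A, C) = -14 + 8*A
g(I) = 119
g(a(-7, 1))/23576 = 119/23576 = 119*(1/23576) = 17/3368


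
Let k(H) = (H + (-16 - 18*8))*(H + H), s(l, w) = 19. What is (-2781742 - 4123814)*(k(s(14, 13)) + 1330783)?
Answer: -9152796561300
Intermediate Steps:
k(H) = 2*H*(-160 + H) (k(H) = (H + (-16 - 144))*(2*H) = (H - 160)*(2*H) = (-160 + H)*(2*H) = 2*H*(-160 + H))
(-2781742 - 4123814)*(k(s(14, 13)) + 1330783) = (-2781742 - 4123814)*(2*19*(-160 + 19) + 1330783) = -6905556*(2*19*(-141) + 1330783) = -6905556*(-5358 + 1330783) = -6905556*1325425 = -9152796561300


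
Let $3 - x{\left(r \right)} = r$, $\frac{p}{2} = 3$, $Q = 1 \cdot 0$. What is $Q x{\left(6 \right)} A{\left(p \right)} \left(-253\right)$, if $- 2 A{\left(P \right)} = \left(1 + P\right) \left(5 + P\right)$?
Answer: $0$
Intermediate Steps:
$Q = 0$
$p = 6$ ($p = 2 \cdot 3 = 6$)
$A{\left(P \right)} = - \frac{\left(1 + P\right) \left(5 + P\right)}{2}$
$x{\left(r \right)} = 3 - r$
$Q x{\left(6 \right)} A{\left(p \right)} \left(-253\right) = 0 \left(3 - 6\right) \left(- \frac{5}{2} - 18 - \frac{6^{2}}{2}\right) \left(-253\right) = 0 \left(3 - 6\right) \left(- \frac{5}{2} - 18 - 18\right) \left(-253\right) = 0 \left(-3\right) \left(- \frac{5}{2} - 18 - 18\right) \left(-253\right) = 0 \left(- \frac{77}{2}\right) \left(-253\right) = 0 \left(-253\right) = 0$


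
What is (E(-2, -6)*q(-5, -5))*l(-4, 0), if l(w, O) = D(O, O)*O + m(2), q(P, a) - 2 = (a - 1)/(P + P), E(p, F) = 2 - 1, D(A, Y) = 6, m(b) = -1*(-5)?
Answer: 13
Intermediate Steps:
m(b) = 5
E(p, F) = 1
q(P, a) = 2 + (-1 + a)/(2*P) (q(P, a) = 2 + (a - 1)/(P + P) = 2 + (-1 + a)/((2*P)) = 2 + (-1 + a)*(1/(2*P)) = 2 + (-1 + a)/(2*P))
l(w, O) = 5 + 6*O (l(w, O) = 6*O + 5 = 5 + 6*O)
(E(-2, -6)*q(-5, -5))*l(-4, 0) = (1*((½)*(-1 - 5 + 4*(-5))/(-5)))*(5 + 6*0) = (1*((½)*(-⅕)*(-1 - 5 - 20)))*(5 + 0) = (1*((½)*(-⅕)*(-26)))*5 = (1*(13/5))*5 = (13/5)*5 = 13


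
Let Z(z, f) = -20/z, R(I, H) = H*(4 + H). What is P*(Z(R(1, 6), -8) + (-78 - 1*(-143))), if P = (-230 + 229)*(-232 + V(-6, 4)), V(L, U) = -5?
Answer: 15326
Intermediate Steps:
P = 237 (P = (-230 + 229)*(-232 - 5) = -1*(-237) = 237)
P*(Z(R(1, 6), -8) + (-78 - 1*(-143))) = 237*(-20*1/(6*(4 + 6)) + (-78 - 1*(-143))) = 237*(-20/(6*10) + (-78 + 143)) = 237*(-20/60 + 65) = 237*(-20*1/60 + 65) = 237*(-⅓ + 65) = 237*(194/3) = 15326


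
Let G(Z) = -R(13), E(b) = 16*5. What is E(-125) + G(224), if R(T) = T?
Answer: 67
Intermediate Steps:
E(b) = 80
G(Z) = -13 (G(Z) = -1*13 = -13)
E(-125) + G(224) = 80 - 13 = 67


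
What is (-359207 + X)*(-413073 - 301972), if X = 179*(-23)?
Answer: 259793009580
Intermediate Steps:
X = -4117
(-359207 + X)*(-413073 - 301972) = (-359207 - 4117)*(-413073 - 301972) = -363324*(-715045) = 259793009580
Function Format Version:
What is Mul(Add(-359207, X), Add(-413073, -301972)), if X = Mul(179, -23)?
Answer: 259793009580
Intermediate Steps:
X = -4117
Mul(Add(-359207, X), Add(-413073, -301972)) = Mul(Add(-359207, -4117), Add(-413073, -301972)) = Mul(-363324, -715045) = 259793009580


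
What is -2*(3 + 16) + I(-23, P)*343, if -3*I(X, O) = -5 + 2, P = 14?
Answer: 305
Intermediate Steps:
I(X, O) = 1 (I(X, O) = -(-5 + 2)/3 = -⅓*(-3) = 1)
-2*(3 + 16) + I(-23, P)*343 = -2*(3 + 16) + 1*343 = -2*19 + 343 = -38 + 343 = 305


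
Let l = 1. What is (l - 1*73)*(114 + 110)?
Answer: -16128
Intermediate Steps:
(l - 1*73)*(114 + 110) = (1 - 1*73)*(114 + 110) = (1 - 73)*224 = -72*224 = -16128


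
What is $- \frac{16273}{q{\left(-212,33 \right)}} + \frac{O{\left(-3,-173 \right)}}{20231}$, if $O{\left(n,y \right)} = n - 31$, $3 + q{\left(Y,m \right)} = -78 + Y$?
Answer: $\frac{329209101}{5927683} \approx 55.538$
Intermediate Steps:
$q{\left(Y,m \right)} = -81 + Y$ ($q{\left(Y,m \right)} = -3 + \left(-78 + Y\right) = -81 + Y$)
$O{\left(n,y \right)} = -31 + n$ ($O{\left(n,y \right)} = n - 31 = -31 + n$)
$- \frac{16273}{q{\left(-212,33 \right)}} + \frac{O{\left(-3,-173 \right)}}{20231} = - \frac{16273}{-81 - 212} + \frac{-31 - 3}{20231} = - \frac{16273}{-293} - \frac{34}{20231} = \left(-16273\right) \left(- \frac{1}{293}\right) - \frac{34}{20231} = \frac{16273}{293} - \frac{34}{20231} = \frac{329209101}{5927683}$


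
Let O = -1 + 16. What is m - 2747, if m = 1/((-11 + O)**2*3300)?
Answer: -145041599/52800 ≈ -2747.0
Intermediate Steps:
O = 15
m = 1/52800 (m = 1/((-11 + 15)**2*3300) = (1/3300)/4**2 = (1/3300)/16 = (1/16)*(1/3300) = 1/52800 ≈ 1.8939e-5)
m - 2747 = 1/52800 - 2747 = -145041599/52800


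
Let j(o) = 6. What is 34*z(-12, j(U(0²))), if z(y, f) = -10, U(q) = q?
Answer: -340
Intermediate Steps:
34*z(-12, j(U(0²))) = 34*(-10) = -340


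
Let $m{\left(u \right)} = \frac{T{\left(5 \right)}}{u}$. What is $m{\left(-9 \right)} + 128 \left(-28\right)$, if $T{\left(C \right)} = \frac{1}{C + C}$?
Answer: $- \frac{322561}{90} \approx -3584.0$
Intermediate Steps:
$T{\left(C \right)} = \frac{1}{2 C}$
$m{\left(u \right)} = \frac{1}{10 u}$ ($m{\left(u \right)} = \frac{\frac{1}{2} \cdot \frac{1}{5}}{u} = \frac{1}{10 u}$)
$m{\left(-9 \right)} + 128 \left(-28\right) = \frac{1}{10 \left(-9\right)} + 128 \left(-28\right) = \frac{1}{10} \left(- \frac{1}{9}\right) - 3584 = - \frac{1}{90} - 3584 = - \frac{322561}{90}$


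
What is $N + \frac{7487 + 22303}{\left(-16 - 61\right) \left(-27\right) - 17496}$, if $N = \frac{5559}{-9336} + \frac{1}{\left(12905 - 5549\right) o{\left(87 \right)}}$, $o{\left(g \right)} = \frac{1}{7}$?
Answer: $- \frac{2752336517}{1089271576} \approx -2.5268$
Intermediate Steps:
$o{\left(g \right)} = \frac{1}{7}$
$N = - \frac{3402221}{5722968}$ ($N = \frac{5559}{-9336} + \frac{\frac{1}{\frac{1}{7}}}{12905 - 5549} = 5559 \left(- \frac{1}{9336}\right) + \frac{1}{7356} \cdot 7 = - \frac{1853}{3112} + \frac{1}{7356} \cdot 7 = - \frac{1853}{3112} + \frac{7}{7356} = - \frac{3402221}{5722968} \approx -0.59449$)
$N + \frac{7487 + 22303}{\left(-16 - 61\right) \left(-27\right) - 17496} = - \frac{3402221}{5722968} + \frac{7487 + 22303}{\left(-16 - 61\right) \left(-27\right) - 17496} = - \frac{3402221}{5722968} + \frac{29790}{\left(-77\right) \left(-27\right) - 17496} = - \frac{3402221}{5722968} + \frac{29790}{2079 - 17496} = - \frac{3402221}{5722968} + \frac{29790}{-15417} = - \frac{3402221}{5722968} + 29790 \left(- \frac{1}{15417}\right) = - \frac{3402221}{5722968} - \frac{3310}{1713} = - \frac{2752336517}{1089271576}$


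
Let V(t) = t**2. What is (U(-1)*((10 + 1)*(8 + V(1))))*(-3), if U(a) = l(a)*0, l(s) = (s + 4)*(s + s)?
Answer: 0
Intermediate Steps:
l(s) = 2*s*(4 + s) (l(s) = (4 + s)*(2*s) = 2*s*(4 + s))
U(a) = 0 (U(a) = (2*a*(4 + a))*0 = 0)
(U(-1)*((10 + 1)*(8 + V(1))))*(-3) = (0*((10 + 1)*(8 + 1**2)))*(-3) = (0*(11*(8 + 1)))*(-3) = (0*(11*9))*(-3) = (0*99)*(-3) = 0*(-3) = 0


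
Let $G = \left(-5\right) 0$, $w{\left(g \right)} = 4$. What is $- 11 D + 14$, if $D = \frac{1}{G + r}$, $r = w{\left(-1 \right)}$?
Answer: $\frac{45}{4} \approx 11.25$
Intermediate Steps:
$r = 4$
$G = 0$
$D = \frac{1}{4}$ ($D = \frac{1}{0 + 4} = \frac{1}{4} \approx 0.25$)
$- 11 D + 14 = \left(-11\right) \frac{1}{4} + 14 = - \frac{11}{4} + 14 = \frac{45}{4}$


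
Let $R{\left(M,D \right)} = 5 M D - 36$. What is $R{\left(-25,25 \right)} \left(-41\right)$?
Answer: $129601$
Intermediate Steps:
$R{\left(M,D \right)} = -36 + 5 D M$ ($R{\left(M,D \right)} = 5 D M - 36 = -36 + 5 D M$)
$R{\left(-25,25 \right)} \left(-41\right) = \left(-36 + 5 \cdot 25 \left(-25\right)\right) \left(-41\right) = \left(-36 - 3125\right) \left(-41\right) = \left(-3161\right) \left(-41\right) = 129601$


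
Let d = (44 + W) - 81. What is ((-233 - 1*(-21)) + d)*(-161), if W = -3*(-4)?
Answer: 38157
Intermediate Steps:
W = 12
d = -25 (d = (44 + 12) - 81 = 56 - 81 = -25)
((-233 - 1*(-21)) + d)*(-161) = ((-233 - 1*(-21)) - 25)*(-161) = ((-233 + 21) - 25)*(-161) = (-212 - 25)*(-161) = -237*(-161) = 38157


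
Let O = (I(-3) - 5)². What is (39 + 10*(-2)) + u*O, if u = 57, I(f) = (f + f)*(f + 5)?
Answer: 16492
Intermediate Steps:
I(f) = 2*f*(5 + f) (I(f) = (2*f)*(5 + f) = 2*f*(5 + f))
O = 289 (O = (2*(-3)*(5 - 3) - 5)² = (2*(-3)*2 - 5)² = (-12 - 5)² = (-17)² = 289)
(39 + 10*(-2)) + u*O = (39 + 10*(-2)) + 57*289 = (39 - 20) + 16473 = 19 + 16473 = 16492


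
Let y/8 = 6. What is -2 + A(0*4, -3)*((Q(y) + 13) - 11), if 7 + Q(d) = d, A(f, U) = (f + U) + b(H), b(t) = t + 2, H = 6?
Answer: 213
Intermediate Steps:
b(t) = 2 + t
y = 48 (y = 8*6 = 48)
A(f, U) = 8 + U + f (A(f, U) = (f + U) + (2 + 6) = (U + f) + 8 = 8 + U + f)
Q(d) = -7 + d
-2 + A(0*4, -3)*((Q(y) + 13) - 11) = -2 + (8 - 3 + 0*4)*(((-7 + 48) + 13) - 11) = -2 + (8 - 3 + 0)*((41 + 13) - 11) = -2 + 5*(54 - 11) = -2 + 5*43 = -2 + 215 = 213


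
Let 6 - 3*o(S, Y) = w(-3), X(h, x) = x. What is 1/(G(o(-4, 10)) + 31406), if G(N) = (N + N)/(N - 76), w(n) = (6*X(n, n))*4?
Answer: 25/785124 ≈ 3.1842e-5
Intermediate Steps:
w(n) = 24*n (w(n) = (6*n)*4 = 24*n)
o(S, Y) = 26 (o(S, Y) = 2 - 8*(-3) = 2 - ⅓*(-72) = 2 + 24 = 26)
G(N) = 2*N/(-76 + N) (G(N) = (2*N)/(-76 + N) = 2*N/(-76 + N))
1/(G(o(-4, 10)) + 31406) = 1/(2*26/(-76 + 26) + 31406) = 1/(2*26/(-50) + 31406) = 1/(2*26*(-1/50) + 31406) = 1/(-26/25 + 31406) = 1/(785124/25) = 25/785124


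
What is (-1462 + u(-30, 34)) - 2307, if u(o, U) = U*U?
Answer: -2613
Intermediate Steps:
u(o, U) = U²
(-1462 + u(-30, 34)) - 2307 = (-1462 + 34²) - 2307 = (-1462 + 1156) - 2307 = -306 - 2307 = -2613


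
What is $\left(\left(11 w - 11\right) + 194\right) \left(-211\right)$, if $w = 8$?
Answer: $-57181$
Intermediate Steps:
$\left(\left(11 w - 11\right) + 194\right) \left(-211\right) = \left(\left(11 \cdot 8 - 11\right) + 194\right) \left(-211\right) = \left(\left(88 - 11\right) + 194\right) \left(-211\right) = \left(77 + 194\right) \left(-211\right) = 271 \left(-211\right) = -57181$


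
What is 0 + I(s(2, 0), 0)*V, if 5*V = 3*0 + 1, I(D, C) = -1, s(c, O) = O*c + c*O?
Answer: -⅕ ≈ -0.20000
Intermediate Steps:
s(c, O) = 2*O*c (s(c, O) = O*c + O*c = 2*O*c)
V = ⅕ (V = (3*0 + 1)/5 = (0 + 1)/5 = (⅕)*1 = ⅕ ≈ 0.20000)
0 + I(s(2, 0), 0)*V = 0 - 1*⅕ = 0 - ⅕ = -⅕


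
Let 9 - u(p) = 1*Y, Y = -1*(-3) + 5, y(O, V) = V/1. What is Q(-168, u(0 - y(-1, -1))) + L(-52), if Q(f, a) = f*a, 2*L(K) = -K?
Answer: -142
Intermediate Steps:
y(O, V) = V (y(O, V) = V*1 = V)
Y = 8 (Y = 3 + 5 = 8)
L(K) = -K/2 (L(K) = (-K)/2 = -K/2)
u(p) = 1 (u(p) = 9 - 8 = 1)
Q(f, a) = a*f
Q(-168, u(0 - y(-1, -1))) + L(-52) = 1*(-168) - ½*(-52) = -168 + 26 = -142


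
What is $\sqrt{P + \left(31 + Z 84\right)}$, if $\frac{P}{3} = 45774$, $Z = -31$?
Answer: $47 \sqrt{61} \approx 367.08$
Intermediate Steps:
$P = 137322$ ($P = 3 \cdot 45774 = 137322$)
$\sqrt{P + \left(31 + Z 84\right)} = \sqrt{137322 + \left(31 - 2604\right)} = \sqrt{137322 - 2573} = \sqrt{134749} = 47 \sqrt{61}$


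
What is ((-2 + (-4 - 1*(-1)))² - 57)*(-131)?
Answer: 4192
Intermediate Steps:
((-2 + (-4 - 1*(-1)))² - 57)*(-131) = ((-2 + (-4 + 1))² - 57)*(-131) = ((-2 - 3)² - 57)*(-131) = ((-5)² - 57)*(-131) = (25 - 57)*(-131) = -32*(-131) = 4192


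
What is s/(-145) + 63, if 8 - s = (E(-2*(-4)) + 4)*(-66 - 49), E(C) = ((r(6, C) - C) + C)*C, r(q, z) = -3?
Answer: 11427/145 ≈ 78.807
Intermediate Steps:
E(C) = -3*C (E(C) = ((-3 - C) + C)*C = -3*C)
s = -2292 (s = 8 - (-(-6)*(-4) + 4)*(-66 - 49) = 8 - (-3*8 + 4)*(-115) = 8 - (-24 + 4)*(-115) = 8 - (-20)*(-115) = 8 - 1*2300 = 8 - 2300 = -2292)
s/(-145) + 63 = -2292/(-145) + 63 = -2292*(-1/145) + 63 = 2292/145 + 63 = 11427/145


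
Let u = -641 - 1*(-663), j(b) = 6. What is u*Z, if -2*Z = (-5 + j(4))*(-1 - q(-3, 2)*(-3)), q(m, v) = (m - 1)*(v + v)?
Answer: 539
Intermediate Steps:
q(m, v) = 2*v*(-1 + m) (q(m, v) = (-1 + m)*(2*v) = 2*v*(-1 + m))
u = 22 (u = -641 + 663 = 22)
Z = 49/2 (Z = -(-5 + 6)*(-1 - 2*2*(-1 - 3)*(-3))/2 = -(-1 - 2*2*(-4)*(-3))/2 = -(-1 - 1*(-16)*(-3))/2 = -(-1 + 16*(-3))/2 = -(-1 - 48)/2 = -(-49)/2 = -½*(-49) = 49/2 ≈ 24.500)
u*Z = 22*(49/2) = 539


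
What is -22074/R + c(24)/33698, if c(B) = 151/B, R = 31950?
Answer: -991531511/1435534800 ≈ -0.69071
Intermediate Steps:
-22074/R + c(24)/33698 = -22074/31950 + (151/24)/33698 = -22074*1/31950 + (151*(1/24))*(1/33698) = -3679/5325 + (151/24)*(1/33698) = -3679/5325 + 151/808752 = -991531511/1435534800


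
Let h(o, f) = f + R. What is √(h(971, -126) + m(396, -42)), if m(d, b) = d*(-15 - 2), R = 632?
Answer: I*√6226 ≈ 78.905*I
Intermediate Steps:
h(o, f) = 632 + f (h(o, f) = f + 632 = 632 + f)
m(d, b) = -17*d (m(d, b) = d*(-17) = -17*d)
√(h(971, -126) + m(396, -42)) = √((632 - 126) - 17*396) = √(506 - 6732) = √(-6226) = I*√6226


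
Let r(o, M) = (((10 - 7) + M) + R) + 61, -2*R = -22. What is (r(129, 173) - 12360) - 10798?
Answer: -22910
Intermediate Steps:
R = 11 (R = -½*(-22) = 11)
r(o, M) = 75 + M (r(o, M) = (((10 - 7) + M) + 11) + 61 = ((3 + M) + 11) + 61 = (14 + M) + 61 = 75 + M)
(r(129, 173) - 12360) - 10798 = ((75 + 173) - 12360) - 10798 = (248 - 12360) - 10798 = -12112 - 10798 = -22910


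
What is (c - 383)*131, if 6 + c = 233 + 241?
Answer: 11135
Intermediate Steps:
c = 468 (c = -6 + (233 + 241) = -6 + 474 = 468)
(c - 383)*131 = (468 - 383)*131 = 85*131 = 11135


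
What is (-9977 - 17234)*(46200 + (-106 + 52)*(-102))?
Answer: -1407026388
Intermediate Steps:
(-9977 - 17234)*(46200 + (-106 + 52)*(-102)) = -27211*(46200 - 54*(-102)) = -27211*(46200 + 5508) = -27211*51708 = -1407026388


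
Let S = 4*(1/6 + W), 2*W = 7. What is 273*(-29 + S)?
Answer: -3913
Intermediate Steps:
W = 7/2 (W = (½)*7 = 7/2 ≈ 3.5000)
S = 44/3 (S = 4*(1/6 + 7/2) = 4*(⅙ + 7/2) = 4*(11/3) = 44/3 ≈ 14.667)
273*(-29 + S) = 273*(-29 + 44/3) = 273*(-43/3) = -3913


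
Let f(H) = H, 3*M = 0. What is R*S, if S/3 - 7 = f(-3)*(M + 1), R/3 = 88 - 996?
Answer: -32688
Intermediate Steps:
M = 0 (M = (⅓)*0 = 0)
R = -2724 (R = 3*(88 - 996) = 3*(-908) = -2724)
S = 12 (S = 21 + 3*(-3*(0 + 1)) = 21 + 3*(-3*1) = 21 + 3*(-3) = 21 - 9 = 12)
R*S = -2724*12 = -32688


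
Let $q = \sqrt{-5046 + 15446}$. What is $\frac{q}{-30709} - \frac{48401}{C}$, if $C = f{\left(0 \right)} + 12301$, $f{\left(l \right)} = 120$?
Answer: $- \frac{48401}{12421} - \frac{20 \sqrt{26}}{30709} \approx -3.9$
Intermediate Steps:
$q = 20 \sqrt{26}$ ($q = \sqrt{10400} = 20 \sqrt{26} \approx 101.98$)
$C = 12421$ ($C = 120 + 12301 = 12421$)
$\frac{q}{-30709} - \frac{48401}{C} = \frac{20 \sqrt{26}}{-30709} - \frac{48401}{12421} = 20 \sqrt{26} \left(- \frac{1}{30709}\right) - \frac{48401}{12421} = - \frac{20 \sqrt{26}}{30709} - \frac{48401}{12421} = - \frac{48401}{12421} - \frac{20 \sqrt{26}}{30709}$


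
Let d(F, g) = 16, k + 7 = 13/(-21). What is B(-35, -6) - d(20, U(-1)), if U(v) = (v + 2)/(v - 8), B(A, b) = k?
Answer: -496/21 ≈ -23.619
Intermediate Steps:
k = -160/21 (k = -7 + 13/(-21) = -7 + 13*(-1/21) = -7 - 13/21 = -160/21 ≈ -7.6190)
B(A, b) = -160/21
U(v) = (2 + v)/(-8 + v)
B(-35, -6) - d(20, U(-1)) = -160/21 - 1*16 = -160/21 - 16 = -496/21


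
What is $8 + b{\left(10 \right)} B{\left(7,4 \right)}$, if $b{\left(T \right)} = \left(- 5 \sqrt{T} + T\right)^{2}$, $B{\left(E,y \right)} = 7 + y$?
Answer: $3858 - 1100 \sqrt{10} \approx 379.49$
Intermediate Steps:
$b{\left(T \right)} = \left(T - 5 \sqrt{T}\right)^{2}$
$8 + b{\left(10 \right)} B{\left(7,4 \right)} = 8 + \left(\left(-1\right) 10 + 5 \sqrt{10}\right)^{2} \left(7 + 4\right) = 8 + \left(-10 + 5 \sqrt{10}\right)^{2} \cdot 11 = 8 + 11 \left(-10 + 5 \sqrt{10}\right)^{2}$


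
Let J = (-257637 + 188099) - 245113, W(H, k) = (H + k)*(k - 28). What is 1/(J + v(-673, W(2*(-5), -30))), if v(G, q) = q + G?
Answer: -1/313004 ≈ -3.1948e-6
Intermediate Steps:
W(H, k) = (-28 + k)*(H + k) (W(H, k) = (H + k)*(-28 + k) = (-28 + k)*(H + k))
v(G, q) = G + q
J = -314651 (J = -69538 - 245113 = -314651)
1/(J + v(-673, W(2*(-5), -30))) = 1/(-314651 + (-673 + ((-30)² - 56*(-5) - 28*(-30) + (2*(-5))*(-30)))) = 1/(-314651 + (-673 + (900 - 28*(-10) + 840 - 10*(-30)))) = 1/(-314651 + (-673 + (900 + 280 + 840 + 300))) = 1/(-314651 + (-673 + 2320)) = 1/(-314651 + 1647) = 1/(-313004) = -1/313004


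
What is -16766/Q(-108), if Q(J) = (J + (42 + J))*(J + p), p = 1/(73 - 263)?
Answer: -1592770/1785327 ≈ -0.89215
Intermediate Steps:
p = -1/190 (p = 1/(-190) = -1/190 ≈ -0.0052632)
Q(J) = (42 + 2*J)*(-1/190 + J) (Q(J) = (J + (42 + J))*(J - 1/190) = (42 + 2*J)*(-1/190 + J))
-16766/Q(-108) = -16766/(-21/95 + 2*(-108)**2 + (3989/95)*(-108)) = -16766/(-21/95 + 2*11664 - 430812/95) = -16766/(-21/95 + 23328 - 430812/95) = -16766/1785327/95 = -16766*95/1785327 = -1592770/1785327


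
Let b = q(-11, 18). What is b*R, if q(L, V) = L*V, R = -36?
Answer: 7128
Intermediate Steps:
b = -198 (b = -11*18 = -198)
b*R = -198*(-36) = 7128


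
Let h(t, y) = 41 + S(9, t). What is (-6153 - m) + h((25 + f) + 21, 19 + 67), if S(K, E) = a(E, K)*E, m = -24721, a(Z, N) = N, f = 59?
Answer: 19554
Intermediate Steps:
S(K, E) = E*K (S(K, E) = K*E = E*K)
h(t, y) = 41 + 9*t (h(t, y) = 41 + t*9 = 41 + 9*t)
(-6153 - m) + h((25 + f) + 21, 19 + 67) = (-6153 - 1*(-24721)) + (41 + 9*((25 + 59) + 21)) = (-6153 + 24721) + (41 + 9*(84 + 21)) = 18568 + (41 + 9*105) = 18568 + (41 + 945) = 18568 + 986 = 19554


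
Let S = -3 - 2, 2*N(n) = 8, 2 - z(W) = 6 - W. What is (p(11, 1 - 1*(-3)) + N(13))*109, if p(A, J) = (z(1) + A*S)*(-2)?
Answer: 13080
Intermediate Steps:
z(W) = -4 + W (z(W) = 2 - (6 - W) = 2 + (-6 + W) = -4 + W)
N(n) = 4 (N(n) = (½)*8 = 4)
S = -5
p(A, J) = 6 + 10*A (p(A, J) = ((-4 + 1) + A*(-5))*(-2) = (-3 - 5*A)*(-2) = 6 + 10*A)
(p(11, 1 - 1*(-3)) + N(13))*109 = ((6 + 10*11) + 4)*109 = ((6 + 110) + 4)*109 = (116 + 4)*109 = 120*109 = 13080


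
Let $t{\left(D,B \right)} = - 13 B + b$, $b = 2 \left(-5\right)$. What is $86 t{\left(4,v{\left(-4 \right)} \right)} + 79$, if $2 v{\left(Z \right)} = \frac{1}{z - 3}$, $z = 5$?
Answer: $- \frac{2121}{2} \approx -1060.5$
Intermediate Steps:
$v{\left(Z \right)} = \frac{1}{4}$ ($v{\left(Z \right)} = \frac{1}{2 \left(5 - 3\right)} = \frac{1}{2 \cdot 2} = \frac{1}{2} \cdot \frac{1}{2} = \frac{1}{4}$)
$b = -10$
$t{\left(D,B \right)} = -10 - 13 B$ ($t{\left(D,B \right)} = - 13 B - 10 = -10 - 13 B$)
$86 t{\left(4,v{\left(-4 \right)} \right)} + 79 = 86 \left(-10 - \frac{13}{4}\right) + 79 = 86 \left(- \frac{53}{4}\right) + 79 = - \frac{2279}{2} + 79 = - \frac{2121}{2}$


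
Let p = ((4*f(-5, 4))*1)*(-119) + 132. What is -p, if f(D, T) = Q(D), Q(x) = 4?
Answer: 1772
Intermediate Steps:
f(D, T) = 4
p = -1772 (p = ((4*4)*1)*(-119) + 132 = (16*1)*(-119) + 132 = 16*(-119) + 132 = -1904 + 132 = -1772)
-p = -1*(-1772) = 1772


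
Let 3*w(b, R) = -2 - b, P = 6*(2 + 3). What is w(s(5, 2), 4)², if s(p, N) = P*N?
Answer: 3844/9 ≈ 427.11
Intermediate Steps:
P = 30 (P = 6*5 = 30)
s(p, N) = 30*N
w(b, R) = -⅔ - b/3 (w(b, R) = (-2 - b)/3 = -⅔ - b/3)
w(s(5, 2), 4)² = (-⅔ - 10*2)² = (-⅔ - ⅓*60)² = (-⅔ - 20)² = (-62/3)² = 3844/9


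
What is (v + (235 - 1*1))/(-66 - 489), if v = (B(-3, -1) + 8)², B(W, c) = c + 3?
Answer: -334/555 ≈ -0.60180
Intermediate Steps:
B(W, c) = 3 + c
v = 100 (v = ((3 - 1) + 8)² = (2 + 8)² = 10² = 100)
(v + (235 - 1*1))/(-66 - 489) = (100 + (235 - 1*1))/(-66 - 489) = (100 + (235 - 1))/(-555) = (100 + 234)*(-1/555) = 334*(-1/555) = -334/555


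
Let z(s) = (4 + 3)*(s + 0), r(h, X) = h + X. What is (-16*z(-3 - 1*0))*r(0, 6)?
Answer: 2016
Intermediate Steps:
r(h, X) = X + h
z(s) = 7*s
(-16*z(-3 - 1*0))*r(0, 6) = (-112*(-3 - 1*0))*(6 + 0) = -112*(-3 + 0)*6 = -112*(-3)*6 = -16*(-21)*6 = 336*6 = 2016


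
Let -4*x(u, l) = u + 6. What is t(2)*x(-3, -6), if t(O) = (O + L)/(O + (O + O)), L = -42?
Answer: 5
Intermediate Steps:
x(u, l) = -3/2 - u/4 (x(u, l) = -(u + 6)/4 = -(6 + u)/4 = -3/2 - u/4)
t(O) = (-42 + O)/(3*O) (t(O) = (O - 42)/(O + (O + O)) = (-42 + O)/(O + 2*O) = (-42 + O)/((3*O)) = (-42 + O)*(1/(3*O)) = (-42 + O)/(3*O))
t(2)*x(-3, -6) = ((1/3)*(-42 + 2)/2)*(-3/2 - 1/4*(-3)) = ((1/3)*(1/2)*(-40))*(-3/2 + 3/4) = -20/3*(-3/4) = 5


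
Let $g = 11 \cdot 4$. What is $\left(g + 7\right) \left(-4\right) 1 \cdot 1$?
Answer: $-204$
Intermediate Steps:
$g = 44$
$\left(g + 7\right) \left(-4\right) 1 \cdot 1 = \left(44 + 7\right) \left(-4\right) 1 \cdot 1 = 51 \left(\left(-4\right) 1\right) = 51 \left(-4\right) = -204$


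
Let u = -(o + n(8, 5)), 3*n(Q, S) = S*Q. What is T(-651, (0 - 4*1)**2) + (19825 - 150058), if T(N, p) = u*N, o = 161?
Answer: -16742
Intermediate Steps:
n(Q, S) = Q*S/3 (n(Q, S) = (S*Q)/3 = (Q*S)/3 = Q*S/3)
u = -523/3 (u = -(161 + (1/3)*8*5) = -(161 + 40/3) = -1*523/3 = -523/3 ≈ -174.33)
T(N, p) = -523*N/3
T(-651, (0 - 4*1)**2) + (19825 - 150058) = -523/3*(-651) + (19825 - 150058) = 113491 - 130233 = -16742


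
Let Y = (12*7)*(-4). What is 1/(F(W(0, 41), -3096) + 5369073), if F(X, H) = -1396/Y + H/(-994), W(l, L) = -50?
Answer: 5964/32021194727 ≈ 1.8625e-7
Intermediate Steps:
Y = -336 (Y = 84*(-4) = -336)
F(X, H) = 349/84 - H/994 (F(X, H) = -1396/(-336) + H/(-994) = -1396*(-1/336) + H*(-1/994) = 349/84 - H/994)
1/(F(W(0, 41), -3096) + 5369073) = 1/((349/84 - 1/994*(-3096)) + 5369073) = 1/((349/84 + 1548/497) + 5369073) = 1/(43355/5964 + 5369073) = 1/(32021194727/5964) = 5964/32021194727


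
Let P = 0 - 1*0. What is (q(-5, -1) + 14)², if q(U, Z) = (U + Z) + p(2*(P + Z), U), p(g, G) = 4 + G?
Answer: 49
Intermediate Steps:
P = 0 (P = 0 + 0 = 0)
q(U, Z) = 4 + Z + 2*U (q(U, Z) = (U + Z) + (4 + U) = 4 + Z + 2*U)
(q(-5, -1) + 14)² = ((4 - 1 + 2*(-5)) + 14)² = ((4 - 1 - 10) + 14)² = (-7 + 14)² = 7² = 49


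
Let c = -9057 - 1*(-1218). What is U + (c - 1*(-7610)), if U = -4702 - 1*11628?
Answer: -16559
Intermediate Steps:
c = -7839 (c = -9057 + 1218 = -7839)
U = -16330 (U = -4702 - 11628 = -16330)
U + (c - 1*(-7610)) = -16330 + (-7839 - 1*(-7610)) = -16330 + (-7839 + 7610) = -16330 - 229 = -16559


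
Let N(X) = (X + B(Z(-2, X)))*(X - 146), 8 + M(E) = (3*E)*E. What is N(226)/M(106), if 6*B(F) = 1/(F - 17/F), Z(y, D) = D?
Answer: 27694492/51620649 ≈ 0.53650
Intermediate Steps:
M(E) = -8 + 3*E² (M(E) = -8 + (3*E)*E = -8 + 3*E²)
B(F) = 1/(6*(F - 17/F))
N(X) = (-146 + X)*(X + X/(6*(-17 + X²))) (N(X) = (X + X/(6*(-17 + X²)))*(X - 146) = (X + X/(6*(-17 + X²)))*(-146 + X) = (-146 + X)*(X + X/(6*(-17 + X²))))
N(226)/M(106) = ((⅙)*226*(-146 + 226 + 6*(-146 + 226)*(-17 + 226²))/(-17 + 226²))/(-8 + 3*106²) = ((⅙)*226*(-146 + 226 + 6*80*(-17 + 51076))/(-17 + 51076))/(-8 + 3*11236) = ((⅙)*226*(-146 + 226 + 6*80*51059)/51059)/(-8 + 33708) = ((⅙)*226*(1/51059)*(-146 + 226 + 24508320))/33700 = ((⅙)*226*(1/51059)*24508400)*(1/33700) = (2769449200/153177)*(1/33700) = 27694492/51620649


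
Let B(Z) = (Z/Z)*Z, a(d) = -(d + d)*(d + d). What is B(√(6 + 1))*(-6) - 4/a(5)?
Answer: 1/25 - 6*√7 ≈ -15.835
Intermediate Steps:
a(d) = -4*d² (a(d) = -2*d*2*d = -4*d²)
B(Z) = Z (B(Z) = 1*Z = Z)
B(√(6 + 1))*(-6) - 4/a(5) = √(6 + 1)*(-6) - 4/((-4*5²)) = √7*(-6) - 4/((-4*25)) = -6*√7 - 4/(-100) = -6*√7 - 4*(-1/100) = -6*√7 + 1/25 = 1/25 - 6*√7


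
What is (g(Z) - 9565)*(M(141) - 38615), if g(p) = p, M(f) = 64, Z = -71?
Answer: 371477436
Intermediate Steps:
(g(Z) - 9565)*(M(141) - 38615) = (-71 - 9565)*(64 - 38615) = -9636*(-38551) = 371477436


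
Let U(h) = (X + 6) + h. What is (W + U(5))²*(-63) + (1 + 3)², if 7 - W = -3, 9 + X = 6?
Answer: -20396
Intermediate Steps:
X = -3 (X = -9 + 6 = -3)
W = 10 (W = 7 - 1*(-3) = 7 + 3 = 10)
U(h) = 3 + h (U(h) = (-3 + 6) + h = 3 + h)
(W + U(5))²*(-63) + (1 + 3)² = (10 + (3 + 5))²*(-63) + (1 + 3)² = (10 + 8)²*(-63) + 4² = 18²*(-63) + 16 = 324*(-63) + 16 = -20412 + 16 = -20396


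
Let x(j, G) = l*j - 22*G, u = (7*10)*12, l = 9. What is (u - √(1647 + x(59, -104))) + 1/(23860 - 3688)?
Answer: 16944481/20172 - √4466 ≈ 773.17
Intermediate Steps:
u = 840 (u = 70*12 = 840)
x(j, G) = -22*G + 9*j (x(j, G) = 9*j - 22*G = -22*G + 9*j)
(u - √(1647 + x(59, -104))) + 1/(23860 - 3688) = (840 - √(1647 + (-22*(-104) + 9*59))) + 1/(23860 - 3688) = (840 - √(1647 + (2288 + 531))) + 1/20172 = (840 - √(1647 + 2819)) + 1/20172 = (840 - √4466) + 1/20172 = 16944481/20172 - √4466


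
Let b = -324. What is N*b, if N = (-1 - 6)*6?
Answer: 13608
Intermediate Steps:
N = -42 (N = -7*6 = -42)
N*b = -42*(-324) = 13608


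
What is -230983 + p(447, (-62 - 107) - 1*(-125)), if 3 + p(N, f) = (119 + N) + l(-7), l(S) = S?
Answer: -230427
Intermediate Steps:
p(N, f) = 109 + N (p(N, f) = -3 + ((119 + N) - 7) = -3 + (112 + N) = 109 + N)
-230983 + p(447, (-62 - 107) - 1*(-125)) = -230983 + (109 + 447) = -230983 + 556 = -230427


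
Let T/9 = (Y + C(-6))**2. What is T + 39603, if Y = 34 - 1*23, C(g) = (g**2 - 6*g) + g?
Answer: 92964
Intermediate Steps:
C(g) = g**2 - 5*g
Y = 11 (Y = 34 - 23 = 11)
T = 53361 (T = 9*(11 - 6*(-5 - 6))**2 = 9*(11 - 6*(-11))**2 = 9*(11 + 66)**2 = 9*77**2 = 9*5929 = 53361)
T + 39603 = 53361 + 39603 = 92964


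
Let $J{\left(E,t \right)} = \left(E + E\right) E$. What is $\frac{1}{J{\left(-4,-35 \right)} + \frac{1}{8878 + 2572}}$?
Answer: $\frac{11450}{366401} \approx 0.03125$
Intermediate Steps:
$J{\left(E,t \right)} = 2 E^{2}$ ($J{\left(E,t \right)} = 2 E E = 2 E^{2}$)
$\frac{1}{J{\left(-4,-35 \right)} + \frac{1}{8878 + 2572}} = \frac{1}{2 \left(-4\right)^{2} + \frac{1}{8878 + 2572}} = \frac{1}{2 \cdot 16 + \frac{1}{11450}} = \frac{1}{32 + \frac{1}{11450}} = \frac{1}{\frac{366401}{11450}} = \frac{11450}{366401}$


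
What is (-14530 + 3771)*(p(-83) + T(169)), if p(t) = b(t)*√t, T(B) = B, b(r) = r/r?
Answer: -1818271 - 10759*I*√83 ≈ -1.8183e+6 - 98019.0*I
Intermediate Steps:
b(r) = 1
p(t) = √t (p(t) = 1*√t = √t)
(-14530 + 3771)*(p(-83) + T(169)) = (-14530 + 3771)*(√(-83) + 169) = -10759*(I*√83 + 169) = -10759*(169 + I*√83) = -1818271 - 10759*I*√83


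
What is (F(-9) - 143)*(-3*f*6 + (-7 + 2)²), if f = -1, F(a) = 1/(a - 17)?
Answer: -159917/26 ≈ -6150.7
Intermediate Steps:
F(a) = 1/(-17 + a)
(F(-9) - 143)*(-3*f*6 + (-7 + 2)²) = (1/(-17 - 9) - 143)*(-3*(-1)*6 + (-7 + 2)²) = (1/(-26) - 143)*(3*6 + (-5)²) = (-1/26 - 143)*(18 + 25) = -3719/26*43 = -159917/26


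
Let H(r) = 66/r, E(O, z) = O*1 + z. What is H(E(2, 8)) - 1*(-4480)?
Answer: 22433/5 ≈ 4486.6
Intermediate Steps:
E(O, z) = O + z
H(E(2, 8)) - 1*(-4480) = 66/(2 + 8) - 1*(-4480) = 66/10 + 4480 = 66*(⅒) + 4480 = 33/5 + 4480 = 22433/5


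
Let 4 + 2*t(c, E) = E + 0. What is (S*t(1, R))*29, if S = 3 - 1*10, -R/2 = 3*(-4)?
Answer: -2030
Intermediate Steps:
R = 24 (R = -6*(-4) = -2*(-12) = 24)
t(c, E) = -2 + E/2 (t(c, E) = -2 + (E + 0)/2 = -2 + E/2)
S = -7 (S = 3 - 10 = -7)
(S*t(1, R))*29 = -7*(-2 + (½)*24)*29 = -7*(-2 + 12)*29 = -7*10*29 = -70*29 = -2030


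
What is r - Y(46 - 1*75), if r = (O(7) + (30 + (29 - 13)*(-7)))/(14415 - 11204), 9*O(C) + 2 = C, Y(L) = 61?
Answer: -1763572/28899 ≈ -61.025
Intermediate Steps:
O(C) = -2/9 + C/9
r = -733/28899 (r = ((-2/9 + (⅑)*7) + (30 + (29 - 13)*(-7)))/(14415 - 11204) = ((-2/9 + 7/9) + (30 + 16*(-7)))/3211 = (5/9 + (30 - 112))*(1/3211) = (5/9 - 82)*(1/3211) = -733/9*1/3211 = -733/28899 ≈ -0.025364)
r - Y(46 - 1*75) = -733/28899 - 1*61 = -733/28899 - 61 = -1763572/28899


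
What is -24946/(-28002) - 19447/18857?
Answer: -37074086/264016857 ≈ -0.14042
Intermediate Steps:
-24946/(-28002) - 19447/18857 = -24946*(-1/28002) - 19447*1/18857 = 12473/14001 - 19447/18857 = -37074086/264016857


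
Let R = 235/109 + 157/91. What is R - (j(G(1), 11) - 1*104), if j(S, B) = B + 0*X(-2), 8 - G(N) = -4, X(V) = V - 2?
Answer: 960965/9919 ≈ 96.881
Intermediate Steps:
X(V) = -2 + V
G(N) = 12 (G(N) = 8 - 1*(-4) = 8 + 4 = 12)
j(S, B) = B (j(S, B) = B + 0*(-2 - 2) = B + 0*(-4) = B + 0 = B)
R = 38498/9919 (R = 235*(1/109) + 157*(1/91) = 235/109 + 157/91 = 38498/9919 ≈ 3.8812)
R - (j(G(1), 11) - 1*104) = 38498/9919 - (11 - 1*104) = 38498/9919 - (11 - 104) = 38498/9919 - 1*(-93) = 38498/9919 + 93 = 960965/9919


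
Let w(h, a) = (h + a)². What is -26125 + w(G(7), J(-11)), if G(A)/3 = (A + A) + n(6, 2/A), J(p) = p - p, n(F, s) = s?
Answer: -1190125/49 ≈ -24288.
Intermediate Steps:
J(p) = 0
G(A) = 6*A + 6/A (G(A) = 3*((A + A) + 2/A) = 3*(2*A + 2/A) = 6*A + 6/A)
w(h, a) = (a + h)²
-26125 + w(G(7), J(-11)) = -26125 + (0 + (6*7 + 6/7))² = -26125 + (0 + (42 + 6*(⅐)))² = -26125 + (0 + (42 + 6/7))² = -26125 + (0 + 300/7)² = -26125 + (300/7)² = -26125 + 90000/49 = -1190125/49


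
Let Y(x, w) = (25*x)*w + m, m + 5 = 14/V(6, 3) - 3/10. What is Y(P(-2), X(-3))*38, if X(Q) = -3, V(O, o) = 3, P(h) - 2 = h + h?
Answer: 85139/15 ≈ 5675.9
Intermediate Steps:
P(h) = 2 + 2*h (P(h) = 2 + (h + h) = 2 + 2*h)
m = -19/30 (m = -5 + (14/3 - 3/10) = -5 + 131/30 = -19/30 ≈ -0.63333)
Y(x, w) = -19/30 + 25*w*x (Y(x, w) = (25*x)*w - 19/30 = 25*w*x - 19/30 = -19/30 + 25*w*x)
Y(P(-2), X(-3))*38 = (-19/30 + 25*(-3)*(2 + 2*(-2)))*38 = (-19/30 + 25*(-3)*(2 - 4))*38 = (-19/30 + 25*(-3)*(-2))*38 = (-19/30 + 150)*38 = (4481/30)*38 = 85139/15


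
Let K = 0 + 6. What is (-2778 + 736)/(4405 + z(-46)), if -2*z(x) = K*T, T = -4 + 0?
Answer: -2042/4417 ≈ -0.46230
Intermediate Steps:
K = 6
T = -4
z(x) = 12 (z(x) = -3*(-4) = -½*(-24) = 12)
(-2778 + 736)/(4405 + z(-46)) = (-2778 + 736)/(4405 + 12) = -2042/4417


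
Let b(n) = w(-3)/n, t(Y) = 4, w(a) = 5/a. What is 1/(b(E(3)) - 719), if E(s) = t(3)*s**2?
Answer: -108/77657 ≈ -0.0013907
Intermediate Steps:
E(s) = 4*s**2
b(n) = -5/(3*n) (b(n) = (5/(-3))/n = (5*(-1/3))/n = -5/(3*n))
1/(b(E(3)) - 719) = 1/(-5/(3*(4*3**2)) - 719) = 1/(-5/(3*(4*9)) - 719) = 1/(-5/3/36 - 719) = 1/(-5/3*1/36 - 719) = 1/(-5/108 - 719) = 1/(-77657/108) = -108/77657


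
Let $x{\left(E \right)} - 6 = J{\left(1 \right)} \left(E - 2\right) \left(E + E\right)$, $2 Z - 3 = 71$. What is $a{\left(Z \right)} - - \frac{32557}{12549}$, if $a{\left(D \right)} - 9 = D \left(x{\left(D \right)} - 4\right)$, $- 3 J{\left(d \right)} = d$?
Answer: $- \frac{133260922}{4183} \approx -31858.0$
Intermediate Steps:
$Z = 37$ ($Z = \frac{3}{2} + \frac{1}{2} \cdot 71 = \frac{3}{2} + \frac{71}{2} = 37$)
$J{\left(d \right)} = - \frac{d}{3}$
$x{\left(E \right)} = 6 - \frac{2 E \left(-2 + E\right)}{3}$ ($x{\left(E \right)} = 6 + \left(- \frac{1}{3}\right) 1 \left(E - 2\right) \left(E + E\right) = 6 - \frac{\left(-2 + E\right) 2 E}{3} = 6 - \frac{2 E \left(-2 + E\right)}{3}$)
$a{\left(D \right)} = 9 + D \left(2 - \frac{2 D^{2}}{3} + \frac{4 D}{3}\right)$ ($a{\left(D \right)} = 9 + D \left(\left(6 - \frac{2 D^{2}}{3} + \frac{4 D}{3}\right) - 4\right) = 9 + D \left(2 - \frac{2 D^{2}}{3} + \frac{4 D}{3}\right)$)
$a{\left(Z \right)} - - \frac{32557}{12549} = \left(9 + 2 \cdot 37 - \frac{2 \cdot 37^{3}}{3} + \frac{4 \cdot 37^{2}}{3}\right) - - \frac{32557}{12549} = \left(9 + 74 - \frac{101306}{3} + \frac{4}{3} \cdot 1369\right) - \left(-32557\right) \frac{1}{12549} = \left(9 + 74 - \frac{101306}{3} + \frac{5476}{3}\right) - - \frac{32557}{12549} = - \frac{95581}{3} + \frac{32557}{12549} = - \frac{133260922}{4183}$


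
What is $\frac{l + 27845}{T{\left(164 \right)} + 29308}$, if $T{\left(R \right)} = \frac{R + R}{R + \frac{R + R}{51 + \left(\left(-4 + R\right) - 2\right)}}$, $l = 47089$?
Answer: $\frac{7905537}{3092203} \approx 2.5566$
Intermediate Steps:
$T{\left(R \right)} = \frac{2 R}{R + \frac{2 R}{45 + R}}$ ($T{\left(R \right)} = \frac{2 R}{R + \frac{2 R}{51 + \left(-6 + R\right)}} = \frac{2 R}{R + \frac{2 R}{45 + R}}$)
$\frac{l + 27845}{T{\left(164 \right)} + 29308} = \frac{47089 + 27845}{\frac{2 \left(45 + 164\right)}{47 + 164} + 29308} = \frac{74934}{2 \cdot \frac{1}{211} \cdot 209 + 29308} = \frac{74934}{\frac{418}{211} + 29308} = \frac{74934}{\frac{6184406}{211}} = 74934 \cdot \frac{211}{6184406} = \frac{7905537}{3092203}$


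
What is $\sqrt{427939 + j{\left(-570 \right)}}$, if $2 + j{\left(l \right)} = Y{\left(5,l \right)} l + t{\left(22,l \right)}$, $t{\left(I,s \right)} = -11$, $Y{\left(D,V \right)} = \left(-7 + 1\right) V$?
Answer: $i \sqrt{1521474} \approx 1233.5 i$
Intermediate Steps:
$Y{\left(D,V \right)} = - 6 V$
$j{\left(l \right)} = -13 - 6 l^{2}$ ($j{\left(l \right)} = -2 + \left(- 6 l l - 11\right) = -2 - \left(11 + 6 l^{2}\right) = -13 - 6 l^{2}$)
$\sqrt{427939 + j{\left(-570 \right)}} = \sqrt{427939 - \left(13 + 6 \left(-570\right)^{2}\right)} = \sqrt{427939 - 1949413} = \sqrt{-1521474} = i \sqrt{1521474}$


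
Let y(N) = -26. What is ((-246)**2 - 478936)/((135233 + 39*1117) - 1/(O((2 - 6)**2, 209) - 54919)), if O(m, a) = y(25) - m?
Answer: -22996781620/9826806957 ≈ -2.3402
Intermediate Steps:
O(m, a) = -26 - m
((-246)**2 - 478936)/((135233 + 39*1117) - 1/(O((2 - 6)**2, 209) - 54919)) = ((-246)**2 - 478936)/((135233 + 39*1117) - 1/((-26 - (2 - 6)**2) - 54919)) = (60516 - 478936)/((135233 + 43563) - 1/((-26 - 1*(-4)**2) - 54919)) = -418420/(178796 - 1/((-26 - 1*16) - 54919)) = -418420/(178796 - 1/((-26 - 16) - 54919)) = -418420/(178796 - 1/(-42 - 54919)) = -418420/(178796 - 1/(-54961)) = -418420/(178796 - 1*(-1/54961)) = -418420/(178796 + 1/54961) = -418420/9826806957/54961 = -418420*54961/9826806957 = -22996781620/9826806957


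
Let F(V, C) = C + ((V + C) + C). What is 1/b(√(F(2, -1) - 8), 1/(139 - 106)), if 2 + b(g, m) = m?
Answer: -33/65 ≈ -0.50769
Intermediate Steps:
F(V, C) = V + 3*C (F(V, C) = C + ((C + V) + C) = C + (V + 2*C) = V + 3*C)
b(g, m) = -2 + m
1/b(√(F(2, -1) - 8), 1/(139 - 106)) = 1/(-2 + 1/(139 - 106)) = 1/(-2 + 1/33) = 1/(-65/33) = -33/65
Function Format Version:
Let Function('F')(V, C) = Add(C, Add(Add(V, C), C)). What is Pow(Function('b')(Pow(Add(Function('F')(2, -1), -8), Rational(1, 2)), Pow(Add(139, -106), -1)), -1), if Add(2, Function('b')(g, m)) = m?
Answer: Rational(-33, 65) ≈ -0.50769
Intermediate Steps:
Function('F')(V, C) = Add(V, Mul(3, C)) (Function('F')(V, C) = Add(C, Add(Add(C, V), C)) = Add(C, Add(V, Mul(2, C))) = Add(V, Mul(3, C)))
Function('b')(g, m) = Add(-2, m)
Pow(Function('b')(Pow(Add(Function('F')(2, -1), -8), Rational(1, 2)), Pow(Add(139, -106), -1)), -1) = Pow(Add(-2, Pow(Add(139, -106), -1)), -1) = Pow(Add(-2, Pow(33, -1)), -1) = Pow(Add(-2, Rational(1, 33)), -1) = Pow(Rational(-65, 33), -1) = Rational(-33, 65)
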